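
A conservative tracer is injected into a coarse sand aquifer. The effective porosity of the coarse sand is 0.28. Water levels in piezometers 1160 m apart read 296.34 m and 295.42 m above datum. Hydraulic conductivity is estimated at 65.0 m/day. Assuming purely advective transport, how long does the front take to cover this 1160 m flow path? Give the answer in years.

Hydraulic gradient i = (296.34 − 295.42) / 1160 = 0.92 / 1160 = 0.0007931.
Darcy flux q = K · i = 65.00 × 0.0007931 = 0.05155 m/day.
Seepage velocity v = q / n_e = 0.05155 / 0.28 = 0.1841 m/day.
Travel time t = L / v = 1160 / 0.1841 = 6300 days = 17.25 years.

17.2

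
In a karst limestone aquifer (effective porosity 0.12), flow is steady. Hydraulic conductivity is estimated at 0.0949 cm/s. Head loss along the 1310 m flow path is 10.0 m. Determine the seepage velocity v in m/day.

Convert K: 0.0949 cm/s × 864 = 81.99 m/day.
Hydraulic gradient i = Δh / L = 10.0 / 1310 = 0.007634.
Darcy flux q = K · i = 81.99 × 0.007634 = 0.6259 m/day.
Seepage velocity v = q / n_e = 0.6259 / 0.12 = 5.216 m/day.

5.22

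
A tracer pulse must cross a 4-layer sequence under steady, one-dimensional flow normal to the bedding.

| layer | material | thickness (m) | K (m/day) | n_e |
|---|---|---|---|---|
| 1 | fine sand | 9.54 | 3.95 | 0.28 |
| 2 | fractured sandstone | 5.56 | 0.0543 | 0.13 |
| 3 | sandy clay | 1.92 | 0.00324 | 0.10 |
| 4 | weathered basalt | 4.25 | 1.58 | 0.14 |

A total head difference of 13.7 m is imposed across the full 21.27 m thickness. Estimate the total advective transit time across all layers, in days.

214

With flow normal to the layers, continuity requires the same specific discharge q through every layer.
Σ(b_i/K_i) = 9.54/3.95 + 5.56/0.0543 + 1.92/0.00324 + 4.25/1.58 = 700.1 d.
q = Δh / Σ(b_i/K_i) = 13.7 / 700.1 = 0.01957 m/day.
In each layer the seepage velocity is v_i = q/n_i, so the layer transit time is t_i = b_i·n_i / q:
  layer 1 (fine sand): t_1 = 9.54 × 0.28 / 0.01957 = 136.5 d
  layer 2 (fractured sandstone): t_2 = 5.56 × 0.13 / 0.01957 = 36.94 d
  layer 3 (sandy clay): t_3 = 1.92 × 0.10 / 0.01957 = 9.812 d
  layer 4 (weathered basalt): t_4 = 4.25 × 0.14 / 0.01957 = 30.41 d
Total t = Σ t_i = 213.7 days.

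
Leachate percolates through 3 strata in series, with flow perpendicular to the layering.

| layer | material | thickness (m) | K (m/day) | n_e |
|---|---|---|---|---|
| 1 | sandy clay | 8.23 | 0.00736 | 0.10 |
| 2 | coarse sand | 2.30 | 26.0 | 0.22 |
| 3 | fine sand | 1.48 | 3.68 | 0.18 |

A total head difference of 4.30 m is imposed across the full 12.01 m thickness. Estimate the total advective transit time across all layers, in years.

With flow normal to the layers, continuity requires the same specific discharge q through every layer.
Σ(b_i/K_i) = 8.23/0.00736 + 2.30/26.0 + 1.48/3.68 = 1119 d.
q = Δh / Σ(b_i/K_i) = 4.30 / 1119 = 0.003844 m/day.
In each layer the seepage velocity is v_i = q/n_i, so the layer transit time is t_i = b_i·n_i / q:
  layer 1 (sandy clay): t_1 = 8.23 × 0.10 / 0.003844 = 214.1 d
  layer 2 (coarse sand): t_2 = 2.30 × 0.22 / 0.003844 = 131.6 d
  layer 3 (fine sand): t_3 = 1.48 × 0.18 / 0.003844 = 69.31 d
Total t = Σ t_i = 415.1 days = 1.136 years.

1.14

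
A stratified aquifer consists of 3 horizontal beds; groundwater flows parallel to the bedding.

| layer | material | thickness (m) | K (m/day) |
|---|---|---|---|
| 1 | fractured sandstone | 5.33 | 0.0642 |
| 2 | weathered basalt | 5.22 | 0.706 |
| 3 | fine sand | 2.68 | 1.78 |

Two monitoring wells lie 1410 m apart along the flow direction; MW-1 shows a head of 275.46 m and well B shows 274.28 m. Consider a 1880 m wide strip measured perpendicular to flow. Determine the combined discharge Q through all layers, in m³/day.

Flow is parallel to layering, so each bed carries its own Darcy discharge and the transmissivities add.
Σ(K_i·b_i) = 0.0642×5.33 + 0.706×5.22 + 1.78×2.68 = 8.798 m²/day.
Hydraulic gradient i = (275.46 − 274.28) / 1410 = 1.18 / 1410 = 0.0008369.
Q = Σ(K_i·b_i) · W · i = 8.798 × 1880 × 0.0008369 = 13.84 m³/day.

13.8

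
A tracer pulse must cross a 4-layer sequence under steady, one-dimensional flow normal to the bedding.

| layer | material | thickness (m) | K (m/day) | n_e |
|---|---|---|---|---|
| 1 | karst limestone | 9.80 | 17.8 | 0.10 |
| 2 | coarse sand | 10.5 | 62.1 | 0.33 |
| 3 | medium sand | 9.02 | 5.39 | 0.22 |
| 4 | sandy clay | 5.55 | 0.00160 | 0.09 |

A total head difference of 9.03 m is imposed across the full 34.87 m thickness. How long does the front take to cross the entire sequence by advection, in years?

With flow normal to the layers, continuity requires the same specific discharge q through every layer.
Σ(b_i/K_i) = 9.80/17.8 + 10.5/62.1 + 9.02/5.39 + 5.55/0.00160 = 3471 d.
q = Δh / Σ(b_i/K_i) = 9.03 / 3471 = 0.002601 m/day.
In each layer the seepage velocity is v_i = q/n_i, so the layer transit time is t_i = b_i·n_i / q:
  layer 1 (karst limestone): t_1 = 9.80 × 0.10 / 0.002601 = 376.7 d
  layer 2 (coarse sand): t_2 = 10.5 × 0.33 / 0.002601 = 1332 d
  layer 3 (medium sand): t_3 = 9.02 × 0.22 / 0.002601 = 762.8 d
  layer 4 (sandy clay): t_4 = 5.55 × 0.09 / 0.002601 = 192.0 d
Total t = Σ t_i = 2663 days = 7.292 years.

7.29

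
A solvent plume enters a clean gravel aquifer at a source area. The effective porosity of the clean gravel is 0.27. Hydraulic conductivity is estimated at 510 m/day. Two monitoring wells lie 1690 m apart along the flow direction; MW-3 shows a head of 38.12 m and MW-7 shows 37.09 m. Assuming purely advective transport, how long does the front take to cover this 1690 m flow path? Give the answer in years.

4.02

Hydraulic gradient i = (38.12 − 37.09) / 1690 = 1.03 / 1690 = 0.0006095.
Darcy flux q = K · i = 510.0 × 0.0006095 = 0.3108 m/day.
Seepage velocity v = q / n_e = 0.3108 / 0.27 = 1.151 m/day.
Travel time t = L / v = 1690 / 1.151 = 1468 days = 4.019 years.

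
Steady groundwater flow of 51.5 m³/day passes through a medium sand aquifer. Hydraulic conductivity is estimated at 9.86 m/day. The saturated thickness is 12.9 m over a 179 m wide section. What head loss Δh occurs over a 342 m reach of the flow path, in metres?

Cross-sectional area A = 179 × 12.9 = 2309 m².
From Q = K·A·i, i = Q / (K·A) = 51.5 / (9.860 × 2309) = 0.002262.
Head loss Δh = i · L = 0.002262 × 342 = 0.7736 m.

0.774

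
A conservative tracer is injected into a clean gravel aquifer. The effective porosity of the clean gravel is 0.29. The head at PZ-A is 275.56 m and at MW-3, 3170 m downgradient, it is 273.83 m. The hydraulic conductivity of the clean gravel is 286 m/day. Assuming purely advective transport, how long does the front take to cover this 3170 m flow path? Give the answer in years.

16.1

Hydraulic gradient i = (275.56 − 273.83) / 3170 = 1.73 / 3170 = 0.0005457.
Darcy flux q = K · i = 286.0 × 0.0005457 = 0.1561 m/day.
Seepage velocity v = q / n_e = 0.1561 / 0.29 = 0.5382 m/day.
Travel time t = L / v = 3170 / 0.5382 = 5890 days = 16.13 years.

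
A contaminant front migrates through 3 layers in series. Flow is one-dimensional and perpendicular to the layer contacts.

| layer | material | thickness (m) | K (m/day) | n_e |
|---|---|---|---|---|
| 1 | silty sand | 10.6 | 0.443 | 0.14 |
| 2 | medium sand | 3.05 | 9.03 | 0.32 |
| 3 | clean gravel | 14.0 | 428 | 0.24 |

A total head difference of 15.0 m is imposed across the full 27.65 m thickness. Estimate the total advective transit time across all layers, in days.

With flow normal to the layers, continuity requires the same specific discharge q through every layer.
Σ(b_i/K_i) = 10.6/0.443 + 3.05/9.03 + 14.0/428 = 24.30 d.
q = Δh / Σ(b_i/K_i) = 15.0 / 24.30 = 0.6173 m/day.
In each layer the seepage velocity is v_i = q/n_i, so the layer transit time is t_i = b_i·n_i / q:
  layer 1 (silty sand): t_1 = 10.6 × 0.14 / 0.6173 = 2.404 d
  layer 2 (medium sand): t_2 = 3.05 × 0.32 / 0.6173 = 1.581 d
  layer 3 (clean gravel): t_3 = 14.0 × 0.24 / 0.6173 = 5.443 d
Total t = Σ t_i = 9.428 days.

9.43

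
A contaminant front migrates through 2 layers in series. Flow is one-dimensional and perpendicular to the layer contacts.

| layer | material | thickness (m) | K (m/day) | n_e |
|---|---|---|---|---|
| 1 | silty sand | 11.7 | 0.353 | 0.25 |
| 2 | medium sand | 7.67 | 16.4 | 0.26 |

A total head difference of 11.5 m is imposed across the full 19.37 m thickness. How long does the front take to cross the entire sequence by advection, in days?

With flow normal to the layers, continuity requires the same specific discharge q through every layer.
Σ(b_i/K_i) = 11.7/0.353 + 7.67/16.4 = 33.61 d.
q = Δh / Σ(b_i/K_i) = 11.5 / 33.61 = 0.3421 m/day.
In each layer the seepage velocity is v_i = q/n_i, so the layer transit time is t_i = b_i·n_i / q:
  layer 1 (silty sand): t_1 = 11.7 × 0.25 / 0.3421 = 8.549 d
  layer 2 (medium sand): t_2 = 7.67 × 0.26 / 0.3421 = 5.829 d
Total t = Σ t_i = 14.38 days.

14.4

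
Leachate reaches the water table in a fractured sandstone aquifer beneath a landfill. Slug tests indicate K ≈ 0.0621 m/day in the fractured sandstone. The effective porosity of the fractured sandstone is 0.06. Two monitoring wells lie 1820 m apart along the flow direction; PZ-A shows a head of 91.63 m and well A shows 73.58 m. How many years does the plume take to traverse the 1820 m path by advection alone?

Hydraulic gradient i = (91.63 − 73.58) / 1820 = 18.05 / 1820 = 0.009918.
Darcy flux q = K · i = 0.06210 × 0.009918 = 0.0006159 m/day.
Seepage velocity v = q / n_e = 0.0006159 / 0.06 = 0.01026 m/day.
Travel time t = L / v = 1820 / 0.01026 = 1.773e+05 days = 485.4 years.

485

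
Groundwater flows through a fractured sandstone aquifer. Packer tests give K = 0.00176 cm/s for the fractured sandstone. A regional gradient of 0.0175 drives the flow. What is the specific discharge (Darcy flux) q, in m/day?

0.0266

Convert K: 0.00176 cm/s × 864 = 1.521 m/day.
Hydraulic gradient i = 0.0175.
Specific discharge q = K · i = 1.521 × 0.01750 = 0.02661 m/day.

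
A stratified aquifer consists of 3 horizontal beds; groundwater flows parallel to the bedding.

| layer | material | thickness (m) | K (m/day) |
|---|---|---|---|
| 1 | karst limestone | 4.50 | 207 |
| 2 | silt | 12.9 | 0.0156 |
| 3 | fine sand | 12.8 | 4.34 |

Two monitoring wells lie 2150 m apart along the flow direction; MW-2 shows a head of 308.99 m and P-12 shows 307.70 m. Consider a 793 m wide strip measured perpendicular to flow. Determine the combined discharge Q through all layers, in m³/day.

470

Flow is parallel to layering, so each bed carries its own Darcy discharge and the transmissivities add.
Σ(K_i·b_i) = 207×4.50 + 0.0156×12.9 + 4.34×12.8 = 987.3 m²/day.
Hydraulic gradient i = (308.99 − 307.70) / 2150 = 1.29 / 2150 = 0.0006000.
Q = Σ(K_i·b_i) · W · i = 987.3 × 793 × 0.0006000 = 469.7 m³/day.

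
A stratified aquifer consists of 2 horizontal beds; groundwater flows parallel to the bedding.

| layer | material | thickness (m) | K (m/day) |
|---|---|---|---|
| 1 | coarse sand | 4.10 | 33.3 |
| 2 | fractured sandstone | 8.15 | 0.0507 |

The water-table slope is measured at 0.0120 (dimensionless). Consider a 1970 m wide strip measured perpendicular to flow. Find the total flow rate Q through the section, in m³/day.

3240

Flow is parallel to layering, so each bed carries its own Darcy discharge and the transmissivities add.
Σ(K_i·b_i) = 33.3×4.10 + 0.0507×8.15 = 136.9 m²/day.
Hydraulic gradient i = 0.0120.
Q = Σ(K_i·b_i) · W · i = 136.9 × 1970 × 0.01200 = 3237 m³/day.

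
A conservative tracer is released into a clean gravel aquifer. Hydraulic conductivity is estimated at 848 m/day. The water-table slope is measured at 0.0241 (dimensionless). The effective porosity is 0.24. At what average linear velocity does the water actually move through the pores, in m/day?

Hydraulic gradient i = 0.0241.
Darcy flux q = K · i = 848.0 × 0.02410 = 20.44 m/day.
Seepage velocity v = q / n_e = 20.44 / 0.24 = 85.15 m/day.

85.2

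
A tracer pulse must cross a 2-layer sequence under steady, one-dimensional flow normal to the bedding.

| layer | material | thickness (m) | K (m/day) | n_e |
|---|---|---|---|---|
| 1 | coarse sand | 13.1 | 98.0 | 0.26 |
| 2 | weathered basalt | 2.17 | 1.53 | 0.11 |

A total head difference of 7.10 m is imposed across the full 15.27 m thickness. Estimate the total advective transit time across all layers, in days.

0.797

With flow normal to the layers, continuity requires the same specific discharge q through every layer.
Σ(b_i/K_i) = 13.1/98.0 + 2.17/1.53 = 1.552 d.
q = Δh / Σ(b_i/K_i) = 7.10 / 1.552 = 4.575 m/day.
In each layer the seepage velocity is v_i = q/n_i, so the layer transit time is t_i = b_i·n_i / q:
  layer 1 (coarse sand): t_1 = 13.1 × 0.26 / 4.575 = 0.7445 d
  layer 2 (weathered basalt): t_2 = 2.17 × 0.11 / 4.575 = 0.05218 d
Total t = Σ t_i = 0.7967 days.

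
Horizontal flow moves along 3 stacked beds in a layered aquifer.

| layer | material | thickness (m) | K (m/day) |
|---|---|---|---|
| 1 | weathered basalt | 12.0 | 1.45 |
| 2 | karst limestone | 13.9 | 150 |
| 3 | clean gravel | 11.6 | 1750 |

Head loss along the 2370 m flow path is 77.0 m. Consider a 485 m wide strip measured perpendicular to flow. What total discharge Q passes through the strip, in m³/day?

353000

Flow is parallel to layering, so each bed carries its own Darcy discharge and the transmissivities add.
Σ(K_i·b_i) = 1.45×12.0 + 150×13.9 + 1750×11.6 = 22402 m²/day.
Hydraulic gradient i = Δh / L = 77.0 / 2370 = 0.03249.
Q = Σ(K_i·b_i) · W · i = 22402 × 485 × 0.03249 = 3.530e+05 m³/day.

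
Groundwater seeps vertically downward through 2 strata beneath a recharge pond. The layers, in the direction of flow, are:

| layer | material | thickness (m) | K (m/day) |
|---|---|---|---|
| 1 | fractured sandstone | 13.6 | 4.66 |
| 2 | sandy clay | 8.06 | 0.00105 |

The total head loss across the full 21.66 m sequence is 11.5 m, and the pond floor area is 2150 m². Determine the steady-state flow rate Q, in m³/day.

Flow is perpendicular to layering, so the layers act in series and the equivalent K is the thickness-weighted harmonic mean.
Total thickness L = 13.6 + 8.06 = 21.66 m.
Σ(b_i/K_i) = 13.6/4.66 + 8.06/0.00105 = 7679 d.
K_eq = L / Σ(b_i/K_i) = 21.66 / 7679 = 0.002821 m/day.
Q = K_eq · A · (Δh/L) = 0.002821 × 2150 × (11.5/21.66) = 3.220 m³/day.

3.22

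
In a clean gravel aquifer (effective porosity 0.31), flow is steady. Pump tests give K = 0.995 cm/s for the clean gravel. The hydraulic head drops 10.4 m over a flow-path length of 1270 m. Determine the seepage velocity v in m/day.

22.7

Convert K: 0.995 cm/s × 864 = 859.7 m/day.
Hydraulic gradient i = Δh / L = 10.4 / 1270 = 0.008189.
Darcy flux q = K · i = 859.7 × 0.008189 = 7.040 m/day.
Seepage velocity v = q / n_e = 7.040 / 0.31 = 22.71 m/day.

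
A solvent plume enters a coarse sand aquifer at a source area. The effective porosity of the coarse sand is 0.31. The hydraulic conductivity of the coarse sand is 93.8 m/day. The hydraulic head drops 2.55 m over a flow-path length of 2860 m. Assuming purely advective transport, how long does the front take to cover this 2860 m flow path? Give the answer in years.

29.0

Hydraulic gradient i = Δh / L = 2.55 / 2860 = 0.0008916.
Darcy flux q = K · i = 93.80 × 0.0008916 = 0.08363 m/day.
Seepage velocity v = q / n_e = 0.08363 / 0.31 = 0.2698 m/day.
Travel time t = L / v = 2860 / 0.2698 = 10601 days = 29.02 years.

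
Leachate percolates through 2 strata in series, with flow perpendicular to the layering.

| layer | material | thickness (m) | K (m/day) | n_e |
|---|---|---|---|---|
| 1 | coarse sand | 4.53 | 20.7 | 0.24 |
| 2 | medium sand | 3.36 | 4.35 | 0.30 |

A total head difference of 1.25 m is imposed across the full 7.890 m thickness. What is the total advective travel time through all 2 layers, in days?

1.66

With flow normal to the layers, continuity requires the same specific discharge q through every layer.
Σ(b_i/K_i) = 4.53/20.7 + 3.36/4.35 = 0.9913 d.
q = Δh / Σ(b_i/K_i) = 1.25 / 0.9913 = 1.261 m/day.
In each layer the seepage velocity is v_i = q/n_i, so the layer transit time is t_i = b_i·n_i / q:
  layer 1 (coarse sand): t_1 = 4.53 × 0.24 / 1.261 = 0.8622 d
  layer 2 (medium sand): t_2 = 3.36 × 0.30 / 1.261 = 0.7993 d
Total t = Σ t_i = 1.662 days.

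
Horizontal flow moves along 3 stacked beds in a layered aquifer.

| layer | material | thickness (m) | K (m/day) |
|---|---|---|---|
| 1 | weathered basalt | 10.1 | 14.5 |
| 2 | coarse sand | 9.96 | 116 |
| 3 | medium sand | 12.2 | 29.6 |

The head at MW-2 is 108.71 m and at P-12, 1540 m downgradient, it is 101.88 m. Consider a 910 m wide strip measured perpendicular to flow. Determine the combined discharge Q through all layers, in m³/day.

Flow is parallel to layering, so each bed carries its own Darcy discharge and the transmissivities add.
Σ(K_i·b_i) = 14.5×10.1 + 116×9.96 + 29.6×12.2 = 1663 m²/day.
Hydraulic gradient i = (108.71 − 101.88) / 1540 = 6.83 / 1540 = 0.004435.
Q = Σ(K_i·b_i) · W · i = 1663 × 910 × 0.004435 = 6711 m³/day.

6710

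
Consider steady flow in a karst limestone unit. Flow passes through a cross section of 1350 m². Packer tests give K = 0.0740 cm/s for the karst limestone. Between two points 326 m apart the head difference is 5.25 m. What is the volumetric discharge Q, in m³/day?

1390

Convert K: 0.0740 cm/s × 864 = 63.94 m/day.
Hydraulic gradient i = Δh / L = 5.25 / 326 = 0.01610.
Darcy's law: Q = K · A · i = 63.94 × 1350 × 0.01610 = 1390 m³/day.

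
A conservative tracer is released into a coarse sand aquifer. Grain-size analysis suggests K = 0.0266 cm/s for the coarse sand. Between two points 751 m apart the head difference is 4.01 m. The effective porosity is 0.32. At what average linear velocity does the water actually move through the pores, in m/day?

Convert K: 0.0266 cm/s × 864 = 22.98 m/day.
Hydraulic gradient i = Δh / L = 4.01 / 751 = 0.005340.
Darcy flux q = K · i = 22.98 × 0.005340 = 0.1227 m/day.
Seepage velocity v = q / n_e = 0.1227 / 0.32 = 0.3835 m/day.

0.383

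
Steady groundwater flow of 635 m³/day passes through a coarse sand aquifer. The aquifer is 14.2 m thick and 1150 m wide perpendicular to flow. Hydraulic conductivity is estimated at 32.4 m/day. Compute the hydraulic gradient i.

Cross-sectional area A = 1150 × 14.2 = 16330 m².
From Q = K·A·i, i = Q / (K·A) = 635 / (32.40 × 16330) = 0.001200.

0.00120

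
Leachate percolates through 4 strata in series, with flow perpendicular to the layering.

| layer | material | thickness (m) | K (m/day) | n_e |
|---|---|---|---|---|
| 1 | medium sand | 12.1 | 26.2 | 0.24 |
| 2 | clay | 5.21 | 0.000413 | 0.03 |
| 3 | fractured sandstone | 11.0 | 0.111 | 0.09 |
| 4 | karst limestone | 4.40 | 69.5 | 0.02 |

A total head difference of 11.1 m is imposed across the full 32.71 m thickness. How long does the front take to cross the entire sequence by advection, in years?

With flow normal to the layers, continuity requires the same specific discharge q through every layer.
Σ(b_i/K_i) = 12.1/26.2 + 5.21/0.000413 + 11.0/0.111 + 4.40/69.5 = 12715 d.
q = Δh / Σ(b_i/K_i) = 11.1 / 12715 = 0.0008730 m/day.
In each layer the seepage velocity is v_i = q/n_i, so the layer transit time is t_i = b_i·n_i / q:
  layer 1 (medium sand): t_1 = 12.1 × 0.24 / 0.0008730 = 3326 d
  layer 2 (clay): t_2 = 5.21 × 0.03 / 0.0008730 = 179.0 d
  layer 3 (fractured sandstone): t_3 = 11.0 × 0.09 / 0.0008730 = 1134 d
  layer 4 (karst limestone): t_4 = 4.40 × 0.02 / 0.0008730 = 100.8 d
Total t = Σ t_i = 4740 days = 12.98 years.

13.0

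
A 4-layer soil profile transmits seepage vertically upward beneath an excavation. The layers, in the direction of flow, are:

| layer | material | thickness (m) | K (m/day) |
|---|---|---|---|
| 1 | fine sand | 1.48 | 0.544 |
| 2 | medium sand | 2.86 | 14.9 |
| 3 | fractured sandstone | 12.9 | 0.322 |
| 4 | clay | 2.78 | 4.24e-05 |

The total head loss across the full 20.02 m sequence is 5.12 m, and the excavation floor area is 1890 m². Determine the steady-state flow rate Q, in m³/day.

Flow is perpendicular to layering, so the layers act in series and the equivalent K is the thickness-weighted harmonic mean.
Total thickness L = 1.48 + 2.86 + 12.9 + 2.78 = 20.02 m.
Σ(b_i/K_i) = 1.48/0.544 + 2.86/14.9 + 12.9/0.322 + 2.78/4.24e-05 = 65609 d.
K_eq = L / Σ(b_i/K_i) = 20.02 / 65609 = 0.0003051 m/day.
Q = K_eq · A · (Δh/L) = 0.0003051 × 1890 × (5.12/20.02) = 0.1475 m³/day.

0.147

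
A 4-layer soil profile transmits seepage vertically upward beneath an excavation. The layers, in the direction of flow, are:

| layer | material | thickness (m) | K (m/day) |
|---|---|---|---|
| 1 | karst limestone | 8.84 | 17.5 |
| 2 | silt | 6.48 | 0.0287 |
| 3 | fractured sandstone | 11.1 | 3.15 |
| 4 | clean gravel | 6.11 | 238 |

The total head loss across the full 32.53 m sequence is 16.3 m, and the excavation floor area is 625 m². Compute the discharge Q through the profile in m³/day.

Flow is perpendicular to layering, so the layers act in series and the equivalent K is the thickness-weighted harmonic mean.
Total thickness L = 8.84 + 6.48 + 11.1 + 6.11 = 32.53 m.
Σ(b_i/K_i) = 8.84/17.5 + 6.48/0.0287 + 11.1/3.15 + 6.11/238 = 229.8 d.
K_eq = L / Σ(b_i/K_i) = 32.53 / 229.8 = 0.1415 m/day.
Q = K_eq · A · (Δh/L) = 0.1415 × 625 × (16.3/32.53) = 44.32 m³/day.

44.3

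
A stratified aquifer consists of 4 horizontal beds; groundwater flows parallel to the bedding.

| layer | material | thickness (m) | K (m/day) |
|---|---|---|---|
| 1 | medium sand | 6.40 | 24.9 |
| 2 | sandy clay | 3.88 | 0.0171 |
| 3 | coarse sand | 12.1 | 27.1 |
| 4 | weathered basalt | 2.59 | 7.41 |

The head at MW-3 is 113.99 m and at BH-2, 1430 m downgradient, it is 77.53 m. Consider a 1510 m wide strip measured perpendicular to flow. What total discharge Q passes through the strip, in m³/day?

19500

Flow is parallel to layering, so each bed carries its own Darcy discharge and the transmissivities add.
Σ(K_i·b_i) = 24.9×6.40 + 0.0171×3.88 + 27.1×12.1 + 7.41×2.59 = 506.5 m²/day.
Hydraulic gradient i = (113.99 − 77.53) / 1430 = 36.46 / 1430 = 0.02550.
Q = Σ(K_i·b_i) · W · i = 506.5 × 1510 × 0.02550 = 19501 m³/day.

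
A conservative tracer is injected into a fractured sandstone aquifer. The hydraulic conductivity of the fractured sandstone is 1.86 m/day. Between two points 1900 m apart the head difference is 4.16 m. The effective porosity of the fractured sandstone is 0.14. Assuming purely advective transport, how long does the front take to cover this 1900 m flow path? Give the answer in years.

179

Hydraulic gradient i = Δh / L = 4.16 / 1900 = 0.002189.
Darcy flux q = K · i = 1.860 × 0.002189 = 0.004072 m/day.
Seepage velocity v = q / n_e = 0.004072 / 0.14 = 0.02909 m/day.
Travel time t = L / v = 1900 / 0.02909 = 65317 days = 178.8 years.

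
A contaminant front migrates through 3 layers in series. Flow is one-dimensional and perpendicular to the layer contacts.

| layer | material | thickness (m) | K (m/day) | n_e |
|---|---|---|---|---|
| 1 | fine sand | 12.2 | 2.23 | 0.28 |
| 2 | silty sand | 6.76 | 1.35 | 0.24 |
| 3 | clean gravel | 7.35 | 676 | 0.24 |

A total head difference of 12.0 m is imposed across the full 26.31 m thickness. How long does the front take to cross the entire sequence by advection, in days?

With flow normal to the layers, continuity requires the same specific discharge q through every layer.
Σ(b_i/K_i) = 12.2/2.23 + 6.76/1.35 + 7.35/676 = 10.49 d.
q = Δh / Σ(b_i/K_i) = 12.0 / 10.49 = 1.144 m/day.
In each layer the seepage velocity is v_i = q/n_i, so the layer transit time is t_i = b_i·n_i / q:
  layer 1 (fine sand): t_1 = 12.2 × 0.28 / 1.144 = 2.986 d
  layer 2 (silty sand): t_2 = 6.76 × 0.24 / 1.144 = 1.418 d
  layer 3 (clean gravel): t_3 = 7.35 × 0.24 / 1.144 = 1.542 d
Total t = Σ t_i = 5.946 days.

5.95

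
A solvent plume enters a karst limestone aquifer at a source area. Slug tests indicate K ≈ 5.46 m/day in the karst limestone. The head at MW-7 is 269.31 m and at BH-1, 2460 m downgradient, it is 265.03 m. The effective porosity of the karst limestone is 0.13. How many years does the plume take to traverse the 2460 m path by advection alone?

Hydraulic gradient i = (269.31 − 265.03) / 2460 = 4.28 / 2460 = 0.001740.
Darcy flux q = K · i = 5.460 × 0.001740 = 0.009500 m/day.
Seepage velocity v = q / n_e = 0.009500 / 0.13 = 0.07307 m/day.
Travel time t = L / v = 2460 / 0.07307 = 33665 days = 92.17 years.

92.2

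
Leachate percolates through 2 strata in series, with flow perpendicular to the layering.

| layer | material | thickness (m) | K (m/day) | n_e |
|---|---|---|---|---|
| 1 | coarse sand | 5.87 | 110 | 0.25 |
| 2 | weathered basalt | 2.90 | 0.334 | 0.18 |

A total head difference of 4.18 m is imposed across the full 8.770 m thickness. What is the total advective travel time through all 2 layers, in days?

With flow normal to the layers, continuity requires the same specific discharge q through every layer.
Σ(b_i/K_i) = 5.87/110 + 2.90/0.334 = 8.736 d.
q = Δh / Σ(b_i/K_i) = 4.18 / 8.736 = 0.4785 m/day.
In each layer the seepage velocity is v_i = q/n_i, so the layer transit time is t_i = b_i·n_i / q:
  layer 1 (coarse sand): t_1 = 5.87 × 0.25 / 0.4785 = 3.067 d
  layer 2 (weathered basalt): t_2 = 2.90 × 0.18 / 0.4785 = 1.091 d
Total t = Σ t_i = 4.158 days.

4.16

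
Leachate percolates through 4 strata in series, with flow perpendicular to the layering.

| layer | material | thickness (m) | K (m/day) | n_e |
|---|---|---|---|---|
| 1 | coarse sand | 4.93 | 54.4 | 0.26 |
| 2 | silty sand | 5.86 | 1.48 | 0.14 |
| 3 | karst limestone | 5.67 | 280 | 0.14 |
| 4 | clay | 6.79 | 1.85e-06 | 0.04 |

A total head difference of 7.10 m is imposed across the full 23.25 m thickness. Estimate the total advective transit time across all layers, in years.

With flow normal to the layers, continuity requires the same specific discharge q through every layer.
Σ(b_i/K_i) = 4.93/54.4 + 5.86/1.48 + 5.67/280 + 6.79/1.85e-06 = 3.670e+06 d.
q = Δh / Σ(b_i/K_i) = 7.10 / 3.670e+06 = 1.934e-06 m/day.
In each layer the seepage velocity is v_i = q/n_i, so the layer transit time is t_i = b_i·n_i / q:
  layer 1 (coarse sand): t_1 = 4.93 × 0.26 / 1.934e-06 = 6.626e+05 d
  layer 2 (silty sand): t_2 = 5.86 × 0.14 / 1.934e-06 = 4.241e+05 d
  layer 3 (karst limestone): t_3 = 5.67 × 0.14 / 1.934e-06 = 4.103e+05 d
  layer 4 (clay): t_4 = 6.79 × 0.04 / 1.934e-06 = 1.404e+05 d
Total t = Σ t_i = 1.637e+06 days = 4483 years.

4480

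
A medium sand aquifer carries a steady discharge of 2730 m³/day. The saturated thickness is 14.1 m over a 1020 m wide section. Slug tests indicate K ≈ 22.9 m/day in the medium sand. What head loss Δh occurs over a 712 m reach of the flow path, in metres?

Cross-sectional area A = 1020 × 14.1 = 14382 m².
From Q = K·A·i, i = Q / (K·A) = 2730 / (22.90 × 14382) = 0.008289.
Head loss Δh = i · L = 0.008289 × 712 = 5.902 m.

5.90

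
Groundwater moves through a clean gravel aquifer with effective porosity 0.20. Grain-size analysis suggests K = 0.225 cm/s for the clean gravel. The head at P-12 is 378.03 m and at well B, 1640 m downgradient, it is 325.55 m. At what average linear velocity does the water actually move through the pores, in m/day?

31.1

Convert K: 0.225 cm/s × 864 = 194.4 m/day.
Hydraulic gradient i = (378.03 − 325.55) / 1640 = 52.48 / 1640 = 0.03200.
Darcy flux q = K · i = 194.4 × 0.03200 = 6.221 m/day.
Seepage velocity v = q / n_e = 6.221 / 0.20 = 31.10 m/day.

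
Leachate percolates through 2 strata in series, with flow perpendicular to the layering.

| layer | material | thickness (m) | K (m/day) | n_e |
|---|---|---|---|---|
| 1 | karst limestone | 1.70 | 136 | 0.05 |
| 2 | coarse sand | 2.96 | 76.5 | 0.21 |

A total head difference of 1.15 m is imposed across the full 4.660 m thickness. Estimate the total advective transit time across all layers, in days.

With flow normal to the layers, continuity requires the same specific discharge q through every layer.
Σ(b_i/K_i) = 1.70/136 + 2.96/76.5 = 0.05119 d.
q = Δh / Σ(b_i/K_i) = 1.15 / 0.05119 = 22.46 m/day.
In each layer the seepage velocity is v_i = q/n_i, so the layer transit time is t_i = b_i·n_i / q:
  layer 1 (karst limestone): t_1 = 1.70 × 0.05 / 22.46 = 0.003784 d
  layer 2 (coarse sand): t_2 = 2.96 × 0.21 / 22.46 = 0.02767 d
Total t = Σ t_i = 0.03145 days.

0.0315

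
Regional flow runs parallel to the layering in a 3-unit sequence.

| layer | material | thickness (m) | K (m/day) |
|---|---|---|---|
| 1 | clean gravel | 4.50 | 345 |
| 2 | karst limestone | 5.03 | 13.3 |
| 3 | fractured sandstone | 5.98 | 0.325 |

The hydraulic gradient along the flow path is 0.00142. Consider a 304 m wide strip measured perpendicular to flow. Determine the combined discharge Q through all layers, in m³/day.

700

Flow is parallel to layering, so each bed carries its own Darcy discharge and the transmissivities add.
Σ(K_i·b_i) = 345×4.50 + 13.3×5.03 + 0.325×5.98 = 1621 m²/day.
Hydraulic gradient i = 0.00142.
Q = Σ(K_i·b_i) · W · i = 1621 × 304 × 0.001420 = 699.9 m³/day.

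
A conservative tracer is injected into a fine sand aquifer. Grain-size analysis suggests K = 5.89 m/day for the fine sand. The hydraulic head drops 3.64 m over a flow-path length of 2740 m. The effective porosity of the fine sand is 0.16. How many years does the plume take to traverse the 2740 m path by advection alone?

153

Hydraulic gradient i = Δh / L = 3.64 / 2740 = 0.001328.
Darcy flux q = K · i = 5.890 × 0.001328 = 0.007825 m/day.
Seepage velocity v = q / n_e = 0.007825 / 0.16 = 0.04890 m/day.
Travel time t = L / v = 2740 / 0.04890 = 56028 days = 153.4 years.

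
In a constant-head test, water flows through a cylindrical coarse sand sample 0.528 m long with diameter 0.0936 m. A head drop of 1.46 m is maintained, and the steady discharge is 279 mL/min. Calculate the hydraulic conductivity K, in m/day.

21.1

Cross-sectional area A = π·(d/2)² = π × (0.0936/2)² = 0.006881 m².
Convert discharge: 279 mL/min = 4.650e-06 m³/s.
Darcy's law rearranged: K = Q·L / (A·Δh) = 4.650e-06 × 0.528 / (0.006881 × 1.46) = 0.0002444 m/s = 21.12 m/day.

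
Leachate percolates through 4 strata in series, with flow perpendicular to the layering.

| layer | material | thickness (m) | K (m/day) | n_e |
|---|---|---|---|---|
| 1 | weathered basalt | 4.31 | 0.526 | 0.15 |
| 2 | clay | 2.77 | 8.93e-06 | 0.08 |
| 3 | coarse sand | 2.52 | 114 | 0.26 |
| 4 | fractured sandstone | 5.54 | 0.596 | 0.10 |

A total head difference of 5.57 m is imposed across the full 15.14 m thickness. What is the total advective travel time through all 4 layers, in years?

317

With flow normal to the layers, continuity requires the same specific discharge q through every layer.
Σ(b_i/K_i) = 4.31/0.526 + 2.77/8.93e-06 + 2.52/114 + 5.54/0.596 = 3.102e+05 d.
q = Δh / Σ(b_i/K_i) = 5.57 / 3.102e+05 = 1.796e-05 m/day.
In each layer the seepage velocity is v_i = q/n_i, so the layer transit time is t_i = b_i·n_i / q:
  layer 1 (weathered basalt): t_1 = 4.31 × 0.15 / 1.796e-05 = 36005 d
  layer 2 (clay): t_2 = 2.77 × 0.08 / 1.796e-05 = 12341 d
  layer 3 (coarse sand): t_3 = 2.52 × 0.26 / 1.796e-05 = 36490 d
  layer 4 (fractured sandstone): t_4 = 5.54 × 0.10 / 1.796e-05 = 30854 d
Total t = Σ t_i = 1.157e+05 days = 316.7 years.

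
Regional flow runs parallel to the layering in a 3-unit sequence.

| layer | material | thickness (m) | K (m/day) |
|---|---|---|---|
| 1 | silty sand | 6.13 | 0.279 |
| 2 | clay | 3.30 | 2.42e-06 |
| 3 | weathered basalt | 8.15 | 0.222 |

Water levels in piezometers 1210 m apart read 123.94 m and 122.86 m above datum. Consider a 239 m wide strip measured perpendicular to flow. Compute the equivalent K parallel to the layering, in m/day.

Flow is parallel to layering, so each bed carries its own Darcy discharge and the transmissivities add.
Σ(K_i·b_i) = 0.279×6.13 + 2.42e-06×3.30 + 0.222×8.15 = 3.520 m²/day.
Total thickness b = 17.58 m, so K_eq = Σ(K_i·b_i)/b = 0.2002 m/day.

0.200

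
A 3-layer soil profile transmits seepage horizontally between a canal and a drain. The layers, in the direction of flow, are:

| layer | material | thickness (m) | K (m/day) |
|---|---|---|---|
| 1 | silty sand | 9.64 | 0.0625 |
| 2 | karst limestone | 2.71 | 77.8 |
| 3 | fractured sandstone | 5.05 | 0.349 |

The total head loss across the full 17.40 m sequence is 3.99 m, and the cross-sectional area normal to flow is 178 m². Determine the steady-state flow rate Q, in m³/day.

4.21

Flow is perpendicular to layering, so the layers act in series and the equivalent K is the thickness-weighted harmonic mean.
Total thickness L = 9.64 + 2.71 + 5.05 = 17.40 m.
Σ(b_i/K_i) = 9.64/0.0625 + 2.71/77.8 + 5.05/0.349 = 168.7 d.
K_eq = L / Σ(b_i/K_i) = 17.40 / 168.7 = 0.1031 m/day.
Q = K_eq · A · (Δh/L) = 0.1031 × 178 × (3.99/17.40) = 4.209 m³/day.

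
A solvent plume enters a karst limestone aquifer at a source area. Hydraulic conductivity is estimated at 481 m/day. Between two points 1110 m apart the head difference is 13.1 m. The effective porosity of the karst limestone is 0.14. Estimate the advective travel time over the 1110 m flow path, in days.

Hydraulic gradient i = Δh / L = 13.1 / 1110 = 0.01180.
Darcy flux q = K · i = 481.0 × 0.01180 = 5.677 m/day.
Seepage velocity v = q / n_e = 5.677 / 0.14 = 40.55 m/day.
Travel time t = L / v = 1110 / 40.55 = 27.38 days.

27.4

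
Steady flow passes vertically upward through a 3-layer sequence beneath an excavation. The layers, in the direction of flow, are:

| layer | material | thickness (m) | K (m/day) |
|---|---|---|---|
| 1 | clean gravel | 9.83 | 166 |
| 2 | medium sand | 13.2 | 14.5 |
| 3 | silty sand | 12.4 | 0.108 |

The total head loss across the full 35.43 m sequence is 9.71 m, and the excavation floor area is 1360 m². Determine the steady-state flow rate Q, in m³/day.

114

Flow is perpendicular to layering, so the layers act in series and the equivalent K is the thickness-weighted harmonic mean.
Total thickness L = 9.83 + 13.2 + 12.4 = 35.43 m.
Σ(b_i/K_i) = 9.83/166 + 13.2/14.5 + 12.4/0.108 = 115.8 d.
K_eq = L / Σ(b_i/K_i) = 35.43 / 115.8 = 0.3060 m/day.
Q = K_eq · A · (Δh/L) = 0.3060 × 1360 × (9.71/35.43) = 114.1 m³/day.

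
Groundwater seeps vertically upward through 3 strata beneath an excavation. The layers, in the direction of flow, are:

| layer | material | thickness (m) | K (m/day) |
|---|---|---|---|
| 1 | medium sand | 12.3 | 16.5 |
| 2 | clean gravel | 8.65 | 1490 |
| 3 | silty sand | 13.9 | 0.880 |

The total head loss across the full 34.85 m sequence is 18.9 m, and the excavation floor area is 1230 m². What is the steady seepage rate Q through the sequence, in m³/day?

Flow is perpendicular to layering, so the layers act in series and the equivalent K is the thickness-weighted harmonic mean.
Total thickness L = 12.3 + 8.65 + 13.9 = 34.85 m.
Σ(b_i/K_i) = 12.3/16.5 + 8.65/1490 + 13.9/0.880 = 16.55 d.
K_eq = L / Σ(b_i/K_i) = 34.85 / 16.55 = 2.106 m/day.
Q = K_eq · A · (Δh/L) = 2.106 × 1230 × (18.9/34.85) = 1405 m³/day.

1400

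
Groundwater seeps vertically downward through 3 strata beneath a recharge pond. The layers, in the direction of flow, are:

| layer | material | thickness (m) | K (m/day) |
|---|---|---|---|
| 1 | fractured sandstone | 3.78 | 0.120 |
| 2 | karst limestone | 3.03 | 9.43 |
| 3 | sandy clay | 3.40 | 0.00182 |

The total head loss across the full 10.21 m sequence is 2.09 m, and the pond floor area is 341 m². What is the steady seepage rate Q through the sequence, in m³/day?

Flow is perpendicular to layering, so the layers act in series and the equivalent K is the thickness-weighted harmonic mean.
Total thickness L = 3.78 + 3.03 + 3.40 = 10.21 m.
Σ(b_i/K_i) = 3.78/0.120 + 3.03/9.43 + 3.40/0.00182 = 1900 d.
K_eq = L / Σ(b_i/K_i) = 10.21 / 1900 = 0.005374 m/day.
Q = K_eq · A · (Δh/L) = 0.005374 × 341 × (2.09/10.21) = 0.3751 m³/day.

0.375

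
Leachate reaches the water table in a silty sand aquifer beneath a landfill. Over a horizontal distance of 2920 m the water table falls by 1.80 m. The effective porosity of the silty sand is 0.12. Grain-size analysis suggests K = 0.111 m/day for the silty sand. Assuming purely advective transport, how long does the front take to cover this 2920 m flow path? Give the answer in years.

14000

Hydraulic gradient i = Δh / L = 1.80 / 2920 = 0.0006164.
Darcy flux q = K · i = 0.1110 × 0.0006164 = 6.842e-05 m/day.
Seepage velocity v = q / n_e = 6.842e-05 / 0.12 = 0.0005702 m/day.
Travel time t = L / v = 2920 / 0.0005702 = 5.121e+06 days = 14020 years.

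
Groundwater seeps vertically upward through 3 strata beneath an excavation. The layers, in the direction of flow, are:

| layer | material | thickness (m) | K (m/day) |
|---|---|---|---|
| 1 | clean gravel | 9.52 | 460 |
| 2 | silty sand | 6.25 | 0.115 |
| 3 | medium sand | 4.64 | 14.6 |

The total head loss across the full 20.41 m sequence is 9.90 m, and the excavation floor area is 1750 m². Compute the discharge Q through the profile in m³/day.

Flow is perpendicular to layering, so the layers act in series and the equivalent K is the thickness-weighted harmonic mean.
Total thickness L = 9.52 + 6.25 + 4.64 = 20.41 m.
Σ(b_i/K_i) = 9.52/460 + 6.25/0.115 + 4.64/14.6 = 54.69 d.
K_eq = L / Σ(b_i/K_i) = 20.41 / 54.69 = 0.3732 m/day.
Q = K_eq · A · (Δh/L) = 0.3732 × 1750 × (9.90/20.41) = 316.8 m³/day.

317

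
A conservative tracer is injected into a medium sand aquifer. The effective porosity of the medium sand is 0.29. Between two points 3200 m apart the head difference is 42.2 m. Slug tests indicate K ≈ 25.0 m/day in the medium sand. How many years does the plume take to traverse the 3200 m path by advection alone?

7.71

Hydraulic gradient i = Δh / L = 42.2 / 3200 = 0.01319.
Darcy flux q = K · i = 25.00 × 0.01319 = 0.3297 m/day.
Seepage velocity v = q / n_e = 0.3297 / 0.29 = 1.137 m/day.
Travel time t = L / v = 3200 / 1.137 = 2815 days = 7.706 years.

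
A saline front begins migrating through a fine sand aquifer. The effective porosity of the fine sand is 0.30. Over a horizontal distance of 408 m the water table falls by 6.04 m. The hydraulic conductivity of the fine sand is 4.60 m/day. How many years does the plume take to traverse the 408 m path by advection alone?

Hydraulic gradient i = Δh / L = 6.04 / 408 = 0.01480.
Darcy flux q = K · i = 4.600 × 0.01480 = 0.06810 m/day.
Seepage velocity v = q / n_e = 0.06810 / 0.30 = 0.2270 m/day.
Travel time t = L / v = 408 / 0.2270 = 1797 days = 4.921 years.

4.92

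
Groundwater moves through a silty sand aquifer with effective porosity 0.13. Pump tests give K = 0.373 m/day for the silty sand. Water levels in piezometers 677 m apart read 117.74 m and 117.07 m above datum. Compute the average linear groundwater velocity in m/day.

Hydraulic gradient i = (117.74 − 117.07) / 677 = 0.67 / 677 = 0.0009897.
Darcy flux q = K · i = 0.3730 × 0.0009897 = 0.0003691 m/day.
Seepage velocity v = q / n_e = 0.0003691 / 0.13 = 0.002840 m/day.

0.00284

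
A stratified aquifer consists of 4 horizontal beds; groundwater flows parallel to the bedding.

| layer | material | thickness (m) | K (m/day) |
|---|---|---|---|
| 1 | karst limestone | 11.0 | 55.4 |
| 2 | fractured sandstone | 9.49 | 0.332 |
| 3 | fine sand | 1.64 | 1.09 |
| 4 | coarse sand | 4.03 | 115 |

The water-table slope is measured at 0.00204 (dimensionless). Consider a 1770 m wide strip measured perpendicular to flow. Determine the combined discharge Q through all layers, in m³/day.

Flow is parallel to layering, so each bed carries its own Darcy discharge and the transmissivities add.
Σ(K_i·b_i) = 55.4×11.0 + 0.332×9.49 + 1.09×1.64 + 115×4.03 = 1078 m²/day.
Hydraulic gradient i = 0.00204.
Q = Σ(K_i·b_i) · W · i = 1078 × 1770 × 0.002040 = 3892 m³/day.

3890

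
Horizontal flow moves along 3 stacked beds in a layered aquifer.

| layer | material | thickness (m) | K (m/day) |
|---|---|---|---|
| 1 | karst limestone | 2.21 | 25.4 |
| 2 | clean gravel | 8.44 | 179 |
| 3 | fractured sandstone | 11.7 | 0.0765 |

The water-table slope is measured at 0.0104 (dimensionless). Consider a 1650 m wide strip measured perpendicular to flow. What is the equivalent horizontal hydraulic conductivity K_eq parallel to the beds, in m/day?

70.1

Flow is parallel to layering, so each bed carries its own Darcy discharge and the transmissivities add.
Σ(K_i·b_i) = 25.4×2.21 + 179×8.44 + 0.0765×11.7 = 1568 m²/day.
Total thickness b = 22.35 m, so K_eq = Σ(K_i·b_i)/b = 70.15 m/day.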